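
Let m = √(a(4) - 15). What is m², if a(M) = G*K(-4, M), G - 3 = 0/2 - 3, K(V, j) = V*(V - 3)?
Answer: -15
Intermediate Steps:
K(V, j) = V*(-3 + V)
G = 0 (G = 3 + (0/2 - 3) = 3 + (0*(½) - 3) = 3 + (0 - 3) = 3 - 3 = 0)
a(M) = 0 (a(M) = 0*(-4*(-3 - 4)) = 0*(-4*(-7)) = 0*28 = 0)
m = I*√15 (m = √(0 - 15) = √(-15) = I*√15 ≈ 3.873*I)
m² = (I*√15)² = -15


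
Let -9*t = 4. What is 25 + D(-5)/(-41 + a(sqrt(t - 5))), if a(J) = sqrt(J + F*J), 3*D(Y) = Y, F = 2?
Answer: 25 + 5/(3*(41 - sqrt(7)*sqrt(I))) ≈ 25.043 + 0.0020318*I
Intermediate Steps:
t = -4/9 (t = -1/9*4 = -4/9 ≈ -0.44444)
D(Y) = Y/3
a(J) = sqrt(3)*sqrt(J) (a(J) = sqrt(J + 2*J) = sqrt(3*J) = sqrt(3)*sqrt(J))
25 + D(-5)/(-41 + a(sqrt(t - 5))) = 25 + ((1/3)*(-5))/(-41 + sqrt(3)*sqrt(sqrt(-4/9 - 5))) = 25 - 5/3/(-41 + sqrt(3)*sqrt(sqrt(-49/9))) = 25 - 5/3/(-41 + sqrt(3)*sqrt(7*I/3)) = 25 - 5/3/(-41 + sqrt(3)*(sqrt(21)*sqrt(I)/3)) = 25 - 5/3/(-41 + sqrt(7)*sqrt(I)) = 25 - 5/(3*(-41 + sqrt(7)*sqrt(I)))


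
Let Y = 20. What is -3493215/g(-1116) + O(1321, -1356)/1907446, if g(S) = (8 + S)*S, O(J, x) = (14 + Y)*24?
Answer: -370117220669/131033910416 ≈ -2.8246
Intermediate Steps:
O(J, x) = 816 (O(J, x) = (14 + 20)*24 = 34*24 = 816)
g(S) = S*(8 + S)
-3493215/g(-1116) + O(1321, -1356)/1907446 = -3493215*(-1/(1116*(8 - 1116))) + 816/1907446 = -3493215/((-1116*(-1108))) + 816*(1/1907446) = -3493215/1236528 + 408/953723 = -3493215*1/1236528 + 408/953723 = -388135/137392 + 408/953723 = -370117220669/131033910416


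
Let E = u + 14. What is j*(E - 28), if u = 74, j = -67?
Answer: -4020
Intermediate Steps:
E = 88 (E = 74 + 14 = 88)
j*(E - 28) = -67*(88 - 28) = -67*60 = -4020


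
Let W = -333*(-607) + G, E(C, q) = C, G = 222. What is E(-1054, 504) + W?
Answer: 201299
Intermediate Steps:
W = 202353 (W = -333*(-607) + 222 = 202131 + 222 = 202353)
E(-1054, 504) + W = -1054 + 202353 = 201299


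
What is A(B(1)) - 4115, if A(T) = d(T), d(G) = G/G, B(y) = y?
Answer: -4114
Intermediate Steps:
d(G) = 1
A(T) = 1
A(B(1)) - 4115 = 1 - 4115 = -4114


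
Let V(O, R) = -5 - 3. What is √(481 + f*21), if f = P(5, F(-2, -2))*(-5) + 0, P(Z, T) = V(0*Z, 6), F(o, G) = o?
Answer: √1321 ≈ 36.346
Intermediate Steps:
V(O, R) = -8
P(Z, T) = -8
f = 40 (f = -8*(-5) + 0 = 40 + 0 = 40)
√(481 + f*21) = √(481 + 40*21) = √(481 + 840) = √1321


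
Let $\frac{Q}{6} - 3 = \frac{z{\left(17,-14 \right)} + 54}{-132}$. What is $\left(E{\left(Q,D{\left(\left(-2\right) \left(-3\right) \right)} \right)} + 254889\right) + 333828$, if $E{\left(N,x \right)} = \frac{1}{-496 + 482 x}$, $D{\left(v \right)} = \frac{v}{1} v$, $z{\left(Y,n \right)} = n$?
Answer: $\frac{9923413753}{16856} \approx 5.8872 \cdot 10^{5}$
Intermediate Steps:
$D{\left(v \right)} = v^{2}$ ($D{\left(v \right)} = v 1 v = v v = v^{2}$)
$Q = \frac{178}{11}$ ($Q = 18 + 6 \frac{-14 + 54}{-132} = 18 + 6 \cdot 40 \left(- \frac{1}{132}\right) = 18 + 6 \left(- \frac{10}{33}\right) = 18 - \frac{20}{11} = \frac{178}{11} \approx 16.182$)
$\left(E{\left(Q,D{\left(\left(-2\right) \left(-3\right) \right)} \right)} + 254889\right) + 333828 = \left(\frac{1}{2 \left(-248 + 241 \left(\left(-2\right) \left(-3\right)\right)^{2}\right)} + 254889\right) + 333828 = \left(\frac{1}{2 \left(-248 + 241 \cdot 6^{2}\right)} + 254889\right) + 333828 = \left(\frac{1}{2 \left(-248 + 241 \cdot 36\right)} + 254889\right) + 333828 = \left(\frac{1}{2 \left(-248 + 8676\right)} + 254889\right) + 333828 = \left(\frac{1}{2 \cdot 8428} + 254889\right) + 333828 = \left(\frac{1}{2} \cdot \frac{1}{8428} + 254889\right) + 333828 = \left(\frac{1}{16856} + 254889\right) + 333828 = \frac{4296408985}{16856} + 333828 = \frac{9923413753}{16856}$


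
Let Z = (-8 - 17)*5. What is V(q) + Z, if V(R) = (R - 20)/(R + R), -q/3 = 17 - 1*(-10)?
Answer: -20149/162 ≈ -124.38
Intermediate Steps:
q = -81 (q = -3*(17 - 1*(-10)) = -3*(17 + 10) = -3*27 = -81)
V(R) = (-20 + R)/(2*R) (V(R) = (-20 + R)/((2*R)) = (-20 + R)*(1/(2*R)) = (-20 + R)/(2*R))
Z = -125 (Z = -25*5 = -125)
V(q) + Z = (½)*(-20 - 81)/(-81) - 125 = (½)*(-1/81)*(-101) - 125 = 101/162 - 125 = -20149/162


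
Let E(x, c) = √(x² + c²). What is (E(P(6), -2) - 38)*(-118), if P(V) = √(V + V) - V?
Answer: 4484 - 236*√(13 - 6*√3) ≈ 4102.9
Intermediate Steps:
P(V) = -V + √2*√V (P(V) = √(2*V) - V = √2*√V - V = -V + √2*√V)
E(x, c) = √(c² + x²)
(E(P(6), -2) - 38)*(-118) = (√((-2)² + (-1*6 + √2*√6)²) - 38)*(-118) = (√(4 + (-6 + 2*√3)²) - 38)*(-118) = (-38 + √(4 + (-6 + 2*√3)²))*(-118) = 4484 - 118*√(4 + (-6 + 2*√3)²)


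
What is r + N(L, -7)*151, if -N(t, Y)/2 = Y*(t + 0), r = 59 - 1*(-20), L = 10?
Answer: 21219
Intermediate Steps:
r = 79 (r = 59 + 20 = 79)
N(t, Y) = -2*Y*t (N(t, Y) = -2*Y*(t + 0) = -2*Y*t)
r + N(L, -7)*151 = 79 - 2*(-7)*10*151 = 79 + 140*151 = 79 + 21140 = 21219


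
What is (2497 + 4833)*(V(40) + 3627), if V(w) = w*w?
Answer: 38313910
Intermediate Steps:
V(w) = w²
(2497 + 4833)*(V(40) + 3627) = (2497 + 4833)*(40² + 3627) = 7330*(1600 + 3627) = 7330*5227 = 38313910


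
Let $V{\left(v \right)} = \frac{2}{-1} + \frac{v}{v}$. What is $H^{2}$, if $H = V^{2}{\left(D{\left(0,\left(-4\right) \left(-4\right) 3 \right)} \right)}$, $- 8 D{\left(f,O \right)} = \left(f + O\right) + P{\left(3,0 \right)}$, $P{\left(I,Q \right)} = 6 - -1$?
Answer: $1$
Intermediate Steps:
$P{\left(I,Q \right)} = 7$ ($P{\left(I,Q \right)} = 6 + 1 = 7$)
$D{\left(f,O \right)} = - \frac{7}{8} - \frac{O}{8} - \frac{f}{8}$ ($D{\left(f,O \right)} = - \frac{\left(f + O\right) + 7}{8} = - \frac{\left(O + f\right) + 7}{8} = - \frac{7 + O + f}{8} = - \frac{7}{8} - \frac{O}{8} - \frac{f}{8}$)
$V{\left(v \right)} = -1$ ($V{\left(v \right)} = 2 \left(-1\right) + 1 = -2 + 1 = -1$)
$H = 1$ ($H = \left(-1\right)^{2} = 1$)
$H^{2} = 1^{2} = 1$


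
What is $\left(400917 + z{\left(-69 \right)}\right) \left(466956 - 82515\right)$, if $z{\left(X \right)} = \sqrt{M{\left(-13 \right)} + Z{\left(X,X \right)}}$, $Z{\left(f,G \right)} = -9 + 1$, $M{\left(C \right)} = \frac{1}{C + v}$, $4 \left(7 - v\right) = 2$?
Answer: $154128932397 + \frac{384441 i \sqrt{1378}}{13} \approx 1.5413 \cdot 10^{11} + 1.0978 \cdot 10^{6} i$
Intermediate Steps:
$v = \frac{13}{2}$ ($v = 7 - \frac{1}{2} = \frac{13}{2} \approx 6.5$)
$M{\left(C \right)} = \frac{1}{\frac{13}{2} + C}$ ($M{\left(C \right)} = \frac{1}{C + \frac{13}{2}} = \frac{1}{\frac{13}{2} + C}$)
$Z{\left(f,G \right)} = -8$
$z{\left(X \right)} = \frac{i \sqrt{1378}}{13}$ ($z{\left(X \right)} = \sqrt{\frac{2}{13 + 2 \left(-13\right)} - 8} = \sqrt{\frac{2}{13 - 26} - 8} = \sqrt{\frac{2}{-13} - 8} = \sqrt{2 \left(- \frac{1}{13}\right) - 8} = \sqrt{- \frac{2}{13} - 8} = \sqrt{- \frac{106}{13}} = \frac{i \sqrt{1378}}{13}$)
$\left(400917 + z{\left(-69 \right)}\right) \left(466956 - 82515\right) = \left(400917 + \frac{i \sqrt{1378}}{13}\right) \left(466956 - 82515\right) = \left(400917 + \frac{i \sqrt{1378}}{13}\right) 384441 = 154128932397 + \frac{384441 i \sqrt{1378}}{13}$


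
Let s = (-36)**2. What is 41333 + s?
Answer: 42629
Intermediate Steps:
s = 1296
41333 + s = 41333 + 1296 = 42629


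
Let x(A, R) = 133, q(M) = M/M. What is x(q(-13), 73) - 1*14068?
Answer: -13935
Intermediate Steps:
q(M) = 1
x(q(-13), 73) - 1*14068 = 133 - 1*14068 = 133 - 14068 = -13935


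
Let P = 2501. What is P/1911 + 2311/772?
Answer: 6347093/1475292 ≈ 4.3023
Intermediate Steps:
P/1911 + 2311/772 = 2501/1911 + 2311/772 = 6347093/1475292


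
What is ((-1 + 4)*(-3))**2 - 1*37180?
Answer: -37099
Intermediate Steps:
((-1 + 4)*(-3))**2 - 1*37180 = (3*(-3))**2 - 37180 = (-9)**2 - 37180 = 81 - 37180 = -37099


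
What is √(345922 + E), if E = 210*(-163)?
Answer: 2*√77923 ≈ 558.29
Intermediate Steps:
E = -34230
√(345922 + E) = √(345922 - 34230) = √311692 = 2*√77923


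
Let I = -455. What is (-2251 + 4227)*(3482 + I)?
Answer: 5981352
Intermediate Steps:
(-2251 + 4227)*(3482 + I) = (-2251 + 4227)*(3482 - 455) = 1976*3027 = 5981352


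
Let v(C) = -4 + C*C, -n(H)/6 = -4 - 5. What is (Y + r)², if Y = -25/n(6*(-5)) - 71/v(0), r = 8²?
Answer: 77070841/11664 ≈ 6607.6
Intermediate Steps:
n(H) = 54 (n(H) = -6*(-4 - 5) = -6*(-9) = 54)
r = 64
v(C) = -4 + C²
Y = 1867/108 (Y = -25/54 - 71/(-4 + 0²) = -25*1/54 - 71/(-4 + 0) = -25/54 - 71/(-4) = -25/54 - 71*(-¼) = -25/54 + 71/4 = 1867/108 ≈ 17.287)
(Y + r)² = (1867/108 + 64)² = (8779/108)² = 77070841/11664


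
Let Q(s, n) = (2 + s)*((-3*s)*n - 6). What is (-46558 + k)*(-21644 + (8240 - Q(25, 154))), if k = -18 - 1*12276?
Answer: -17573678016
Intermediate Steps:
k = -12294 (k = -18 - 12276 = -12294)
Q(s, n) = (-6 - 3*n*s)*(2 + s) (Q(s, n) = (2 + s)*(-3*n*s - 6) = (2 + s)*(-6 - 3*n*s) = (-6 - 3*n*s)*(2 + s))
(-46558 + k)*(-21644 + (8240 - Q(25, 154))) = (-46558 - 12294)*(-21644 + (8240 - (-12 - 6*25 - 6*154*25 - 3*154*25²))) = -58852*(-21644 + (8240 - (-12 - 150 - 23100 - 3*154*625))) = -58852*(-21644 + (8240 - (-12 - 150 - 23100 - 288750))) = -58852*(-21644 + (8240 - 1*(-312012))) = -58852*(-21644 + (8240 + 312012)) = -58852*(-21644 + 320252) = -58852*298608 = -17573678016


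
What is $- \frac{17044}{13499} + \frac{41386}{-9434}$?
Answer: $- \frac{359731355}{63674783} \approx -5.6495$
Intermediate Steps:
$- \frac{17044}{13499} + \frac{41386}{-9434} = \left(-17044\right) \frac{1}{13499} + 41386 \left(- \frac{1}{9434}\right) = - \frac{17044}{13499} - \frac{20693}{4717} = - \frac{359731355}{63674783}$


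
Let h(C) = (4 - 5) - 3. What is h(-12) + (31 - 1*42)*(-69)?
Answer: 755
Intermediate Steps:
h(C) = -4 (h(C) = -1 - 3 = -4)
h(-12) + (31 - 1*42)*(-69) = -4 + (31 - 1*42)*(-69) = -4 + (31 - 42)*(-69) = -4 - 11*(-69) = -4 + 759 = 755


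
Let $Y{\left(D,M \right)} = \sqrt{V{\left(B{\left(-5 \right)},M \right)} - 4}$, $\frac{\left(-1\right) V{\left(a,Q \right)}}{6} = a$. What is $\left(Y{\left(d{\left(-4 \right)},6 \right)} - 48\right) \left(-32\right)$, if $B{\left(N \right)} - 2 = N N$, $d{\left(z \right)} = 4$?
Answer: $1536 - 32 i \sqrt{166} \approx 1536.0 - 412.29 i$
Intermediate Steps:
$B{\left(N \right)} = 2 + N^{2}$ ($B{\left(N \right)} = 2 + N N = 2 + N^{2}$)
$V{\left(a,Q \right)} = - 6 a$
$Y{\left(D,M \right)} = i \sqrt{166}$ ($Y{\left(D,M \right)} = \sqrt{- 6 \left(2 + \left(-5\right)^{2}\right) - 4} = \sqrt{- 6 \left(2 + 25\right) - 4} = \sqrt{\left(-6\right) 27 - 4} = \sqrt{-162 - 4} = \sqrt{-166} = i \sqrt{166}$)
$\left(Y{\left(d{\left(-4 \right)},6 \right)} - 48\right) \left(-32\right) = \left(i \sqrt{166} - 48\right) \left(-32\right) = \left(-48 + i \sqrt{166}\right) \left(-32\right) = 1536 - 32 i \sqrt{166}$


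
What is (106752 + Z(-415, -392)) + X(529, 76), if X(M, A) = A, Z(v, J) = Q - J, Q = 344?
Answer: 107564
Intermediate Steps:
Z(v, J) = 344 - J
(106752 + Z(-415, -392)) + X(529, 76) = (106752 + (344 - 1*(-392))) + 76 = (106752 + (344 + 392)) + 76 = (106752 + 736) + 76 = 107488 + 76 = 107564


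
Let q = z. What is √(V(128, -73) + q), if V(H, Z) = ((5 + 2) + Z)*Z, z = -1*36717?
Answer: 7*I*√651 ≈ 178.6*I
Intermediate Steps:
z = -36717
q = -36717
V(H, Z) = Z*(7 + Z) (V(H, Z) = (7 + Z)*Z = Z*(7 + Z))
√(V(128, -73) + q) = √(-73*(7 - 73) - 36717) = √(-73*(-66) - 36717) = √(4818 - 36717) = √(-31899) = 7*I*√651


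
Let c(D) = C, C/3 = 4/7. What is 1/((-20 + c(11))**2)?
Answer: 49/16384 ≈ 0.0029907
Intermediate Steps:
C = 12/7 (C = 3*(4/7) = 12/7 ≈ 1.7143)
c(D) = 12/7
1/((-20 + c(11))**2) = 1/((-20 + 12/7)**2) = 1/((-128/7)**2) = 1/(16384/49) = 49/16384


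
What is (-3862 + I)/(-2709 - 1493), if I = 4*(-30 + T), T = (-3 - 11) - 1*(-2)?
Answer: 2015/2101 ≈ 0.95907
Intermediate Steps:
T = -12 (T = -14 + 2 = -12)
I = -168 (I = 4*(-30 - 12) = 4*(-42) = -168)
(-3862 + I)/(-2709 - 1493) = (-3862 - 168)/(-2709 - 1493) = -4030/(-4202) = -4030*(-1/4202) = 2015/2101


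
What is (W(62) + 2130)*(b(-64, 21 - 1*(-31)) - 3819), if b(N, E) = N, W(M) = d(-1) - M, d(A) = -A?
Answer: -8033927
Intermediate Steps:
W(M) = 1 - M (W(M) = -1*(-1) - M = 1 - M)
(W(62) + 2130)*(b(-64, 21 - 1*(-31)) - 3819) = ((1 - 1*62) + 2130)*(-64 - 3819) = ((1 - 62) + 2130)*(-3883) = (-61 + 2130)*(-3883) = 2069*(-3883) = -8033927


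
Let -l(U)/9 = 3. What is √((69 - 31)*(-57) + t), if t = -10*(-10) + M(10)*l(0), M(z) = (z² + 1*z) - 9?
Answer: I*√4793 ≈ 69.231*I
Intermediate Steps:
M(z) = -9 + z + z² (M(z) = (z² + z) - 9 = (z + z²) - 9 = -9 + z + z²)
l(U) = -27 (l(U) = -9*3 = -27)
t = -2627 (t = -10*(-10) + (-9 + 10 + 10²)*(-27) = 100 + (-9 + 10 + 100)*(-27) = 100 + 101*(-27) = 100 - 2727 = -2627)
√((69 - 31)*(-57) + t) = √((69 - 31)*(-57) - 2627) = √(38*(-57) - 2627) = √(-2166 - 2627) = √(-4793) = I*√4793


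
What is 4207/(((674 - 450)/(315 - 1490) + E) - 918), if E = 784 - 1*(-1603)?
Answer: 4943225/1725851 ≈ 2.8642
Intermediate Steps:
E = 2387 (E = 784 + 1603 = 2387)
4207/(((674 - 450)/(315 - 1490) + E) - 918) = 4207/(((674 - 450)/(315 - 1490) + 2387) - 918) = 4207/((224/(-1175) + 2387) - 918) = 4207/((224*(-1/1175) + 2387) - 918) = 4207/((-224/1175 + 2387) - 918) = 4207/(2804501/1175 - 918) = 4207/(1725851/1175) = 4207*(1175/1725851) = 4943225/1725851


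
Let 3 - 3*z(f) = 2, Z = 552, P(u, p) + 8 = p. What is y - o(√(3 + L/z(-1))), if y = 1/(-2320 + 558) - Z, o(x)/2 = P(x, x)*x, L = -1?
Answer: -972625/1762 ≈ -552.00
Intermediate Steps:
P(u, p) = -8 + p
z(f) = ⅓ (z(f) = 1 - ⅓*2 = 1 - ⅔ = ⅓)
o(x) = 2*x*(-8 + x) (o(x) = 2*((-8 + x)*x) = 2*(x*(-8 + x)) = 2*x*(-8 + x))
y = -972625/1762 (y = 1/(-2320 + 558) - 1*552 = 1/(-1762) - 552 = -1/1762 - 552 = -972625/1762 ≈ -552.00)
y - o(√(3 + L/z(-1))) = -972625/1762 - 2*√(3 - 1/⅓)*(-8 + √(3 - 1/⅓)) = -972625/1762 - 2*√(3 - 1*3)*(-8 + √(3 - 1*3)) = -972625/1762 - 2*√(3 - 3)*(-8 + √(3 - 3)) = -972625/1762 - 2*√0*(-8 + √0) = -972625/1762 - 2*0*(-8 + 0) = -972625/1762 - 2*0*(-8) = -972625/1762 - 1*0 = -972625/1762 + 0 = -972625/1762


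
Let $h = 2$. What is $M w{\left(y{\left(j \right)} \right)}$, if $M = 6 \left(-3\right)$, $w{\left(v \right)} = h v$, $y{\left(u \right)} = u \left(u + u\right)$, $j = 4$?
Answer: $-1152$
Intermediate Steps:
$y{\left(u \right)} = 2 u^{2}$ ($y{\left(u \right)} = u 2 u = 2 u^{2}$)
$w{\left(v \right)} = 2 v$
$M = -18$
$M w{\left(y{\left(j \right)} \right)} = - 18 \cdot 2 \cdot 2 \cdot 4^{2} = - 18 \cdot 2 \cdot 2 \cdot 16 = - 18 \cdot 2 \cdot 32 = \left(-18\right) 64 = -1152$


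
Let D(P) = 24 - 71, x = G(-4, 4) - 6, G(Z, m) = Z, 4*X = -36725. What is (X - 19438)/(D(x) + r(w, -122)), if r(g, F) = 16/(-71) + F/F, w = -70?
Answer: 2709289/4376 ≈ 619.13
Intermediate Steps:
X = -36725/4 (X = (1/4)*(-36725) = -36725/4 ≈ -9181.3)
x = -10 (x = -4 - 6 = -10)
D(P) = -47
r(g, F) = 55/71 (r(g, F) = 16*(-1/71) + 1 = -16/71 + 1 = 55/71)
(X - 19438)/(D(x) + r(w, -122)) = (-36725/4 - 19438)/(-47 + 55/71) = -114477/(4*(-3282/71)) = -114477/4*(-71/3282) = 2709289/4376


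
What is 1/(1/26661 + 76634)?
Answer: 26661/2043139075 ≈ 1.3049e-5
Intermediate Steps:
1/(1/26661 + 76634) = 1/(2043139075/26661) = 26661/2043139075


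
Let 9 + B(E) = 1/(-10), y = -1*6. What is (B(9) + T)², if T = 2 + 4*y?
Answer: 96721/100 ≈ 967.21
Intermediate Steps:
y = -6
B(E) = -91/10 (B(E) = -9 + 1/(-10) = -9 - ⅒ = -91/10)
T = -22 (T = 2 + 4*(-6) = 2 - 24 = -22)
(B(9) + T)² = (-91/10 - 22)² = (-311/10)² = 96721/100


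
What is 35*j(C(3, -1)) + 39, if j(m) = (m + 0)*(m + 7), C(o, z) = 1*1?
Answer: 319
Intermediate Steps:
C(o, z) = 1
j(m) = m*(7 + m)
35*j(C(3, -1)) + 39 = 35*(1*(7 + 1)) + 39 = 35*(1*8) + 39 = 35*8 + 39 = 280 + 39 = 319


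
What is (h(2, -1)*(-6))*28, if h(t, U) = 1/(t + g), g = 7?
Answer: -56/3 ≈ -18.667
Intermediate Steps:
h(t, U) = 1/(7 + t) (h(t, U) = 1/(t + 7) = 1/(7 + t))
(h(2, -1)*(-6))*28 = (-6/(7 + 2))*28 = (-6/9)*28 = ((1/9)*(-6))*28 = -2/3*28 = -56/3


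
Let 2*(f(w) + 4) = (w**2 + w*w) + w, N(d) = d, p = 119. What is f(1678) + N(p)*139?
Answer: 2833060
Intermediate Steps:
f(w) = -4 + w**2 + w/2 (f(w) = -4 + ((w**2 + w*w) + w)/2 = -4 + ((w**2 + w**2) + w)/2 = -4 + (2*w**2 + w)/2 = -4 + (w + 2*w**2)/2 = -4 + (w**2 + w/2) = -4 + w**2 + w/2)
f(1678) + N(p)*139 = (-4 + 1678**2 + (1/2)*1678) + 119*139 = (-4 + 2815684 + 839) + 16541 = 2816519 + 16541 = 2833060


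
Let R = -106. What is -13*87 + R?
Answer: -1237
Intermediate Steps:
-13*87 + R = -13*87 - 106 = -1131 - 106 = -1237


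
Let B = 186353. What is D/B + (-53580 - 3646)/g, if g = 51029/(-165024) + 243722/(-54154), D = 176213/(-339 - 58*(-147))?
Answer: 390123604742732553680189/32789288053008504867 ≈ 11898.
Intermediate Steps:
D = 176213/8187 (D = 176213/(-339 + 8526) = 176213/8187 ≈ 21.523)
g = -21491701897/4468354848 (g = 51029*(-1/165024) + 243722*(-1/54154) = -51029/165024 - 121861/27077 = -21491701897/4468354848 ≈ -4.8098)
D/B + (-53580 - 3646)/g = (176213/8187)/186353 + (-53580 - 3646)/(-21491701897/4468354848) = (176213/8187)*(1/186353) - 57226*(-4468354848/21491701897) = 176213/1525672011 + 255706074531648/21491701897 = 390123604742732553680189/32789288053008504867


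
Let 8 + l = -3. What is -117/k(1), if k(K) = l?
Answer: 117/11 ≈ 10.636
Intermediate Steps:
l = -11 (l = -8 - 3 = -11)
k(K) = -11
-117/k(1) = -117/(-11) = -117*(-1/11) = 117/11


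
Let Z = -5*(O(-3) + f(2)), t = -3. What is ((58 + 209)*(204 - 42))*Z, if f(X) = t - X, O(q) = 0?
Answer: 1081350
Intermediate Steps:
f(X) = -3 - X
Z = 25 (Z = -5*(0 + (-3 - 1*2)) = -5*(0 + (-3 - 2)) = -5*(0 - 5) = -5*(-5) = 25)
((58 + 209)*(204 - 42))*Z = ((58 + 209)*(204 - 42))*25 = (267*162)*25 = 43254*25 = 1081350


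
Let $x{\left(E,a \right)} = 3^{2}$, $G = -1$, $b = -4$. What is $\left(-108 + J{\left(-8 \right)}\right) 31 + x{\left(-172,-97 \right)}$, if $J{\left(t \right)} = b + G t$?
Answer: $-3215$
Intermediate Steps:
$x{\left(E,a \right)} = 9$
$J{\left(t \right)} = -4 - t$
$\left(-108 + J{\left(-8 \right)}\right) 31 + x{\left(-172,-97 \right)} = \left(-108 - -4\right) 31 + 9 = \left(-108 + \left(-4 + 8\right)\right) 31 + 9 = \left(-108 + 4\right) 31 + 9 = \left(-104\right) 31 + 9 = -3224 + 9 = -3215$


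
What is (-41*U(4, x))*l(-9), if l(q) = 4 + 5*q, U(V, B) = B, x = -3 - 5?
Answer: -13448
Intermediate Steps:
x = -8
(-41*U(4, x))*l(-9) = (-41*(-8))*(4 + 5*(-9)) = 328*(4 - 45) = 328*(-41) = -13448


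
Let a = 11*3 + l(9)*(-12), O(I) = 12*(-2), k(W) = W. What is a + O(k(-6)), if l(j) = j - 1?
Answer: -87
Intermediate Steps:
l(j) = -1 + j
O(I) = -24
a = -63 (a = 11*3 + (-1 + 9)*(-12) = 33 + 8*(-12) = 33 - 96 = -63)
a + O(k(-6)) = -63 - 24 = -87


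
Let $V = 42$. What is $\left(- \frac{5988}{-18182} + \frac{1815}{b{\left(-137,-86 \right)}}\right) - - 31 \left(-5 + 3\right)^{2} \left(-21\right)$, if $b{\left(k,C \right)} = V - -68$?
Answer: $- \frac{47039937}{18182} \approx -2587.2$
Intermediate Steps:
$b{\left(k,C \right)} = 110$ ($b{\left(k,C \right)} = 42 - -68 = 42 + 68 = 110$)
$\left(- \frac{5988}{-18182} + \frac{1815}{b{\left(-137,-86 \right)}}\right) - - 31 \left(-5 + 3\right)^{2} \left(-21\right) = \left(- \frac{5988}{-18182} + \frac{1815}{110}\right) - - 31 \left(-5 + 3\right)^{2} \left(-21\right) = \left(\left(-5988\right) \left(- \frac{1}{18182}\right) + 1815 \cdot \frac{1}{110}\right) - - 31 \left(-2\right)^{2} \left(-21\right) = \left(\frac{2994}{9091} + \frac{33}{2}\right) - \left(-31\right) 4 \left(-21\right) = \frac{305991}{18182} - \left(-124\right) \left(-21\right) = \frac{305991}{18182} - 2604 = - \frac{47039937}{18182}$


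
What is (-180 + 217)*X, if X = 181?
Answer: 6697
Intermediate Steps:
(-180 + 217)*X = (-180 + 217)*181 = 37*181 = 6697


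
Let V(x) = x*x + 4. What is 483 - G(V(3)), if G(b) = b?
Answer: 470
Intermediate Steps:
V(x) = 4 + x² (V(x) = x² + 4 = 4 + x²)
483 - G(V(3)) = 483 - (4 + 3²) = 483 - (4 + 9) = 483 - 1*13 = 483 - 13 = 470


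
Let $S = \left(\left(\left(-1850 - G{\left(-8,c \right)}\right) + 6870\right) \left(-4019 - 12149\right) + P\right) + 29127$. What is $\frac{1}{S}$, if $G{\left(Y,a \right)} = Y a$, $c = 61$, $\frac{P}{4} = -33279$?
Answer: $- \frac{1}{89157333} \approx -1.1216 \cdot 10^{-8}$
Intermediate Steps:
$P = -133116$ ($P = 4 \left(-33279\right) = -133116$)
$S = -89157333$ ($S = \left(\left(\left(-1850 - \left(-8\right) 61\right) + 6870\right) \left(-4019 - 12149\right) - 133116\right) + 29127 = \left(\left(\left(-1850 - -488\right) + 6870\right) \left(-16168\right) - 133116\right) + 29127 = \left(\left(\left(-1850 + 488\right) + 6870\right) \left(-16168\right) - 133116\right) + 29127 = \left(\left(-1362 + 6870\right) \left(-16168\right) - 133116\right) + 29127 = \left(5508 \left(-16168\right) - 133116\right) + 29127 = \left(-89053344 - 133116\right) + 29127 = -89186460 + 29127 = -89157333$)
$\frac{1}{S} = \frac{1}{-89157333} = - \frac{1}{89157333}$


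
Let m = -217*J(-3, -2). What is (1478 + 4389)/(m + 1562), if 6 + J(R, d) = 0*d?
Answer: 5867/2864 ≈ 2.0485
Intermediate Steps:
J(R, d) = -6 (J(R, d) = -6 + 0*d = -6 + 0 = -6)
m = 1302 (m = -217*(-6) = 1302)
(1478 + 4389)/(m + 1562) = (1478 + 4389)/(1302 + 1562) = 5867/2864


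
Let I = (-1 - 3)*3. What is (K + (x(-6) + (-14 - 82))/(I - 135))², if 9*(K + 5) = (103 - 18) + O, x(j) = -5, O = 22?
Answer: 11162281/194481 ≈ 57.395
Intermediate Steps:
I = -12 (I = -4*3 = -12)
K = 62/9 (K = -5 + ((103 - 18) + 22)/9 = -5 + (85 + 22)/9 = -5 + (⅑)*107 = -5 + 107/9 = 62/9 ≈ 6.8889)
(K + (x(-6) + (-14 - 82))/(I - 135))² = (62/9 + (-5 + (-14 - 82))/(-12 - 135))² = (62/9 + (-5 - 96)/(-147))² = (62/9 - 101*(-1/147))² = (62/9 + 101/147)² = (3341/441)² = 11162281/194481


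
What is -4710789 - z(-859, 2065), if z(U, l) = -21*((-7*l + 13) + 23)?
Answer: -5013588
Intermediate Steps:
z(U, l) = -756 + 147*l (z(U, l) = -21*((13 - 7*l) + 23) = -21*(36 - 7*l) = -756 + 147*l)
-4710789 - z(-859, 2065) = -4710789 - (-756 + 147*2065) = -4710789 - (-756 + 303555) = -4710789 - 1*302799 = -4710789 - 302799 = -5013588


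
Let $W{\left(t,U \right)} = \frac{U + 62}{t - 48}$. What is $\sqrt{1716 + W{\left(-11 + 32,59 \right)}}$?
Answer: $\frac{\sqrt{138633}}{9} \approx 41.37$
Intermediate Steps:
$W{\left(t,U \right)} = \frac{62 + U}{-48 + t}$
$\sqrt{1716 + W{\left(-11 + 32,59 \right)}} = \sqrt{1716 + \frac{62 + 59}{-48 + \left(-11 + 32\right)}} = \sqrt{1716 + \frac{1}{-48 + 21} \cdot 121} = \sqrt{1716 + \frac{1}{-27} \cdot 121} = \sqrt{1716 - \frac{121}{27}} = \sqrt{\frac{46211}{27}} = \frac{\sqrt{138633}}{9}$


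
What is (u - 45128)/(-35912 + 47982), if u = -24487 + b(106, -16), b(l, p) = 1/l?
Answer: -7379189/1279420 ≈ -5.7676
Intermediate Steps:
u = -2595621/106 (u = -24487 + 1/106 = -2595621/106 ≈ -24487.)
(u - 45128)/(-35912 + 47982) = (-2595621/106 - 45128)/(-35912 + 47982) = -7379189/106/12070 = -7379189/106*1/12070 = -7379189/1279420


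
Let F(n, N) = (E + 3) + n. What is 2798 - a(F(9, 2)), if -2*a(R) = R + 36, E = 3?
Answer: 5647/2 ≈ 2823.5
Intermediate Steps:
F(n, N) = 6 + n (F(n, N) = (3 + 3) + n = 6 + n)
a(R) = -18 - R/2 (a(R) = -(R + 36)/2 = -(36 + R)/2 = -18 - R/2)
2798 - a(F(9, 2)) = 2798 - (-18 - (6 + 9)/2) = 2798 - (-18 - 1/2*15) = 2798 - (-18 - 15/2) = 2798 - 1*(-51/2) = 2798 + 51/2 = 5647/2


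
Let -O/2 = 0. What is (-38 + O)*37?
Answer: -1406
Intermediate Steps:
O = 0 (O = -2*0 = 0)
(-38 + O)*37 = (-38 + 0)*37 = -38*37 = -1406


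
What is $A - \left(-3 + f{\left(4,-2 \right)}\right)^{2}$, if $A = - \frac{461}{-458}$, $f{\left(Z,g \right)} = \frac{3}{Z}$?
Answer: $- \frac{14861}{3664} \approx -4.0559$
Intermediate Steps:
$A = \frac{461}{458}$ ($A = \left(-461\right) \left(- \frac{1}{458}\right) = \frac{461}{458} \approx 1.0065$)
$A - \left(-3 + f{\left(4,-2 \right)}\right)^{2} = \frac{461}{458} - \left(-3 + \frac{3}{4}\right)^{2} = \frac{461}{458} - \left(- \frac{9}{4}\right)^{2} = \frac{461}{458} - \frac{81}{16} = - \frac{14861}{3664}$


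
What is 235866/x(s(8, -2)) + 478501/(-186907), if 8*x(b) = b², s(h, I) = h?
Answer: 22040589227/747628 ≈ 29481.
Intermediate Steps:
x(b) = b²/8
235866/x(s(8, -2)) + 478501/(-186907) = 235866/(((⅛)*8²)) + 478501/(-186907) = 235866/(((⅛)*64)) + 478501*(-1/186907) = 235866/8 - 478501/186907 = 235866*(⅛) - 478501/186907 = 117933/4 - 478501/186907 = 22040589227/747628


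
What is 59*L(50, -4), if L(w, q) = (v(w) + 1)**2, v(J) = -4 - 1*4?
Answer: 2891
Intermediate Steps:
v(J) = -8 (v(J) = -4 - 4 = -8)
L(w, q) = 49 (L(w, q) = (-8 + 1)**2 = (-7)**2 = 49)
59*L(50, -4) = 59*49 = 2891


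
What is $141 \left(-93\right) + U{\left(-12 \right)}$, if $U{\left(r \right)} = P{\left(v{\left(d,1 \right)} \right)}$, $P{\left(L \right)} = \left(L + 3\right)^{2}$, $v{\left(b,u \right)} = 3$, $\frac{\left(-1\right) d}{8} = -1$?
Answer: $-13077$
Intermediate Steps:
$d = 8$ ($d = \left(-8\right) \left(-1\right) = 8$)
$P{\left(L \right)} = \left(3 + L\right)^{2}$
$U{\left(r \right)} = 36$ ($U{\left(r \right)} = \left(3 + 3\right)^{2} = 6^{2} = 36$)
$141 \left(-93\right) + U{\left(-12 \right)} = 141 \left(-93\right) + 36 = -13113 + 36 = -13077$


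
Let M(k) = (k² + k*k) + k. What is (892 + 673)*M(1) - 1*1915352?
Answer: -1910657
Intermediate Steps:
M(k) = k + 2*k² (M(k) = (k² + k²) + k = 2*k² + k = k + 2*k²)
(892 + 673)*M(1) - 1*1915352 = (892 + 673)*(1*(1 + 2*1)) - 1*1915352 = 1565*(1*(1 + 2)) - 1915352 = 1565*(1*3) - 1915352 = 1565*3 - 1915352 = 4695 - 1915352 = -1910657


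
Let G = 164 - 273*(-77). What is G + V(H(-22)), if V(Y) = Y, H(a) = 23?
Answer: 21208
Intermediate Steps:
G = 21185 (G = 164 + 21021 = 21185)
G + V(H(-22)) = 21185 + 23 = 21208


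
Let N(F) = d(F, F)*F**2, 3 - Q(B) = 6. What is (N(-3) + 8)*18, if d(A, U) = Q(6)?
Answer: -342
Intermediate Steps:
Q(B) = -3 (Q(B) = 3 - 1*6 = 3 - 6 = -3)
d(A, U) = -3
N(F) = -3*F**2
(N(-3) + 8)*18 = (-3*(-3)**2 + 8)*18 = (-3*9 + 8)*18 = (-27 + 8)*18 = -19*18 = -342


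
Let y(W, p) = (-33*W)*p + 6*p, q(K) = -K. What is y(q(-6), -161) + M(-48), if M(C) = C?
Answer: 30864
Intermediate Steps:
y(W, p) = 6*p - 33*W*p (y(W, p) = -33*W*p + 6*p = 6*p - 33*W*p)
y(q(-6), -161) + M(-48) = 3*(-161)*(2 - (-11)*(-6)) - 48 = 3*(-161)*(2 - 11*6) - 48 = 3*(-161)*(2 - 66) - 48 = 3*(-161)*(-64) - 48 = 30912 - 48 = 30864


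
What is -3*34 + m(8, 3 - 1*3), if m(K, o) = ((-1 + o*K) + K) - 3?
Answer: -98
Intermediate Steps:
m(K, o) = -4 + K + K*o (m(K, o) = ((-1 + K*o) + K) - 3 = (-1 + K + K*o) - 3 = -4 + K + K*o)
-3*34 + m(8, 3 - 1*3) = -3*34 + (-4 + 8 + 8*(3 - 1*3)) = -102 + (-4 + 8 + 8*(3 - 3)) = -102 + (-4 + 8 + 8*0) = -102 + (-4 + 8 + 0) = -102 + 4 = -98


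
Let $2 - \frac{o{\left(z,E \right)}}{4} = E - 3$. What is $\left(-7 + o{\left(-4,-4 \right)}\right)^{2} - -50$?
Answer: $891$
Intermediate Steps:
$o{\left(z,E \right)} = 20 - 4 E$ ($o{\left(z,E \right)} = 8 - 4 \left(E - 3\right) = 8 - 4 \left(-3 + E\right) = 8 - \left(-12 + 4 E\right) = 20 - 4 E$)
$\left(-7 + o{\left(-4,-4 \right)}\right)^{2} - -50 = \left(-7 + \left(20 - -16\right)\right)^{2} - -50 = \left(-7 + \left(20 + 16\right)\right)^{2} + 50 = \left(-7 + 36\right)^{2} + 50 = 29^{2} + 50 = 841 + 50 = 891$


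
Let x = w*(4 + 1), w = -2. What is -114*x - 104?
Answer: 1036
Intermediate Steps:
x = -10 (x = -2*(4 + 1) = -2*5 = -10)
-114*x - 104 = -114*(-10) - 104 = 1140 - 104 = 1036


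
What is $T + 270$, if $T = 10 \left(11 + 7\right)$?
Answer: $450$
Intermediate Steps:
$T = 180$ ($T = 10 \cdot 18 = 180$)
$T + 270 = 180 + 270 = 450$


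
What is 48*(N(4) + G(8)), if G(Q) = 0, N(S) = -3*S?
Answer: -576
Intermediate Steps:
48*(N(4) + G(8)) = 48*(-3*4 + 0) = 48*(-12 + 0) = 48*(-12) = -576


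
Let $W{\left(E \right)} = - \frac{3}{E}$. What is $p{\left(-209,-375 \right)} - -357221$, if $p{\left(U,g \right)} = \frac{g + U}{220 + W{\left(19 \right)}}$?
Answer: $\frac{1492101021}{4177} \approx 3.5722 \cdot 10^{5}$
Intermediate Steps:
$p{\left(U,g \right)} = \frac{19 U}{4177} + \frac{19 g}{4177}$ ($p{\left(U,g \right)} = \frac{g + U}{220 - \frac{3}{19}} = \frac{U + g}{220 - \frac{3}{19}} = \frac{U + g}{\frac{4177}{19}} = \left(U + g\right) \frac{19}{4177} = \frac{19 U}{4177} + \frac{19 g}{4177}$)
$p{\left(-209,-375 \right)} - -357221 = \left(\frac{19}{4177} \left(-209\right) + \frac{19}{4177} \left(-375\right)\right) - -357221 = \left(- \frac{3971}{4177} - \frac{7125}{4177}\right) + 357221 = - \frac{11096}{4177} + 357221 = \frac{1492101021}{4177}$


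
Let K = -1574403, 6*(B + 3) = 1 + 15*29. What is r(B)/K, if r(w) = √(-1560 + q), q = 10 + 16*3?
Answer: -I*√1502/1574403 ≈ -2.4616e-5*I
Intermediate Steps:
q = 58 (q = 10 + 48 = 58)
B = 209/3 (B = -3 + (1 + 15*29)/6 = -3 + (1 + 435)/6 = -3 + (⅙)*436 = -3 + 218/3 = 209/3 ≈ 69.667)
r(w) = I*√1502 (r(w) = √(-1560 + 58) = √(-1502) = I*√1502)
r(B)/K = (I*√1502)/(-1574403) = (I*√1502)*(-1/1574403) = -I*√1502/1574403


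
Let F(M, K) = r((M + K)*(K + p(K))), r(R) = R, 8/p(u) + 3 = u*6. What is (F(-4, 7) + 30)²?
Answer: 450241/169 ≈ 2664.1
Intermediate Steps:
p(u) = 8/(-3 + 6*u) (p(u) = 8/(-3 + u*6) = 8/(-3 + 6*u))
F(M, K) = (K + M)*(K + 8/(3*(-1 + 2*K))) (F(M, K) = (M + K)*(K + 8/(3*(-1 + 2*K))) = (K + M)*(K + 8/(3*(-1 + 2*K))))
(F(-4, 7) + 30)² = ((8*7 + 8*(-4) + 3*7*(-1 + 2*7)*(7 - 4))/(3*(-1 + 2*7)) + 30)² = ((56 - 32 + 3*7*(-1 + 14)*3)/(3*(-1 + 14)) + 30)² = ((⅓)*(56 - 32 + 3*7*13*3)/13 + 30)² = ((⅓)*(1/13)*(56 - 32 + 819) + 30)² = ((⅓)*(1/13)*843 + 30)² = (281/13 + 30)² = (671/13)² = 450241/169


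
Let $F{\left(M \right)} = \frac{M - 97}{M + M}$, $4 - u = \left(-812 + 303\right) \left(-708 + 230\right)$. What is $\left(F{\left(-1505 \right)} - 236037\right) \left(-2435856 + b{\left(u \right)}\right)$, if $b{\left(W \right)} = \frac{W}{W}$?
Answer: $\frac{173060133673164}{301} \approx 5.7495 \cdot 10^{11}$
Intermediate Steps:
$u = -243298$ ($u = 4 - \left(-812 + 303\right) \left(-708 + 230\right) = 4 - \left(-509\right) \left(-478\right) = 4 - 243302 = -243298$)
$b{\left(W \right)} = 1$
$F{\left(M \right)} = \frac{-97 + M}{2 M}$
$\left(F{\left(-1505 \right)} - 236037\right) \left(-2435856 + b{\left(u \right)}\right) = \left(\frac{-97 - 1505}{2 \left(-1505\right)} - 236037\right) \left(-2435856 + 1\right) = \left(\frac{1}{2} \left(- \frac{1}{1505}\right) \left(-1602\right) - 236037\right) \left(-2435855\right) = \left(\frac{801}{1505} - 236037\right) \left(-2435855\right) = \left(- \frac{355234884}{1505}\right) \left(-2435855\right) = \frac{173060133673164}{301}$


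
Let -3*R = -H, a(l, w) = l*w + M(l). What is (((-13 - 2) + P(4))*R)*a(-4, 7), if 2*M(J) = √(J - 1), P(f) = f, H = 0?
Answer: 0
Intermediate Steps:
M(J) = √(-1 + J)/2 (M(J) = √(J - 1)/2 = √(-1 + J)/2)
a(l, w) = √(-1 + l)/2 + l*w (a(l, w) = l*w + √(-1 + l)/2 = √(-1 + l)/2 + l*w)
R = 0 (R = -(-1)*0/3 = -⅓*0 = 0)
(((-13 - 2) + P(4))*R)*a(-4, 7) = (((-13 - 2) + 4)*0)*(√(-1 - 4)/2 - 4*7) = ((-15 + 4)*0)*(√(-5)/2 - 28) = (-11*0)*((I*√5)/2 - 28) = 0*(I*√5/2 - 28) = 0*(-28 + I*√5/2) = 0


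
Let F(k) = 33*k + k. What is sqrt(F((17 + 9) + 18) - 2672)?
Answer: 14*I*sqrt(6) ≈ 34.293*I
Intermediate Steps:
F(k) = 34*k
sqrt(F((17 + 9) + 18) - 2672) = sqrt(34*((17 + 9) + 18) - 2672) = sqrt(34*(26 + 18) - 2672) = sqrt(34*44 - 2672) = sqrt(1496 - 2672) = sqrt(-1176) = 14*I*sqrt(6)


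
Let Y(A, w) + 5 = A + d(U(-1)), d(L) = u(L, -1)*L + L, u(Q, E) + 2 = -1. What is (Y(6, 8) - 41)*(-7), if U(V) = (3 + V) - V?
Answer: 322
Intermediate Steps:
u(Q, E) = -3 (u(Q, E) = -2 - 1 = -3)
U(V) = 3
d(L) = -2*L (d(L) = -3*L + L = -2*L)
Y(A, w) = -11 + A (Y(A, w) = -5 + (A - 2*3) = -5 + (A - 6) = -5 + (-6 + A) = -11 + A)
(Y(6, 8) - 41)*(-7) = ((-11 + 6) - 41)*(-7) = (-5 - 41)*(-7) = -46*(-7) = 322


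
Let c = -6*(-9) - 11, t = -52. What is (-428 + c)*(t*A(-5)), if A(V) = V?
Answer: -100100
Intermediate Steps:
c = 43 (c = 54 - 11 = 43)
(-428 + c)*(t*A(-5)) = (-428 + 43)*(-52*(-5)) = -385*260 = -100100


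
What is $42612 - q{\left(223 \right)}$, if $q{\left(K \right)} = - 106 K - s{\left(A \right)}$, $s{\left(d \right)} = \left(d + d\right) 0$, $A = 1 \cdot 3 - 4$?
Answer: $66250$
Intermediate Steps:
$A = -1$ ($A = 3 - 4 = -1$)
$s{\left(d \right)} = 0$ ($s{\left(d \right)} = 2 d 0 = 0$)
$q{\left(K \right)} = - 106 K$ ($q{\left(K \right)} = - 106 K - 0 = - 106 K + 0 = - 106 K$)
$42612 - q{\left(223 \right)} = 42612 - \left(-106\right) 223 = 42612 - -23638 = 42612 + 23638 = 66250$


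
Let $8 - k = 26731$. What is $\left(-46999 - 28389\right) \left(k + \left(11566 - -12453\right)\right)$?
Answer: $203849152$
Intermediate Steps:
$k = -26723$ ($k = 8 - 26731 = -26723$)
$\left(-46999 - 28389\right) \left(k + \left(11566 - -12453\right)\right) = \left(-46999 - 28389\right) \left(-26723 + \left(11566 - -12453\right)\right) = - 75388 \left(-26723 + \left(11566 + 12453\right)\right) = - 75388 \left(-26723 + 24019\right) = \left(-75388\right) \left(-2704\right) = 203849152$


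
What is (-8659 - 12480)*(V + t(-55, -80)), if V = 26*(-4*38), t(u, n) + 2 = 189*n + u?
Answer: 404367931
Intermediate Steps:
t(u, n) = -2 + u + 189*n (t(u, n) = -2 + (189*n + u) = -2 + (u + 189*n) = -2 + u + 189*n)
V = -3952 (V = 26*(-152) = -3952)
(-8659 - 12480)*(V + t(-55, -80)) = (-8659 - 12480)*(-3952 + (-2 - 55 + 189*(-80))) = -21139*(-3952 + (-2 - 55 - 15120)) = -21139*(-3952 - 15177) = -21139*(-19129) = 404367931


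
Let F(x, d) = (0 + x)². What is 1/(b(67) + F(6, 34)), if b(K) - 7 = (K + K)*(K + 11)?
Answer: 1/10495 ≈ 9.5283e-5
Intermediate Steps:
b(K) = 7 + 2*K*(11 + K) (b(K) = 7 + (K + K)*(K + 11) = 7 + (2*K)*(11 + K) = 7 + 2*K*(11 + K))
F(x, d) = x²
1/(b(67) + F(6, 34)) = 1/((7 + 2*67² + 22*67) + 6²) = 1/((7 + 2*4489 + 1474) + 36) = 1/((7 + 8978 + 1474) + 36) = 1/(10459 + 36) = 1/10495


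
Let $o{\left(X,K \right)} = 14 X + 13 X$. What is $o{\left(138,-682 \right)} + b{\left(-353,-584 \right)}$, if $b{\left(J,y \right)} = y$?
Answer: $3142$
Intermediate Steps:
$o{\left(X,K \right)} = 27 X$
$o{\left(138,-682 \right)} + b{\left(-353,-584 \right)} = 27 \cdot 138 - 584 = 3726 - 584 = 3142$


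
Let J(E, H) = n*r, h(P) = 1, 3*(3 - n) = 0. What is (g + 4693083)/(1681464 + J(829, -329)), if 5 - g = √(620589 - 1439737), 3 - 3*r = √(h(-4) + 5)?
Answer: 2630424200032/942443757361 + 4693088*√6/2827331272083 - 1120978*I*√204787/942443757361 - 2*I*√1228722/2827331272083 ≈ 2.7911 - 0.00053826*I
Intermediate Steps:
n = 3 (n = 3 - ⅓*0 = 3 + 0 = 3)
r = 1 - √6/3 (r = 1 - √(1 + 5)/3 = 1 - √6/3 ≈ 0.18350)
J(E, H) = 3 - √6 (J(E, H) = 3*(1 - √6/3) = 3 - √6)
g = 5 - 2*I*√204787 (g = 5 - √(620589 - 1439737) = 5 - √(-819148) = 5 - 2*I*√204787 ≈ 5.0 - 905.07*I)
(g + 4693083)/(1681464 + J(829, -329)) = ((5 - 2*I*√204787) + 4693083)/(1681464 + (3 - √6)) = (4693088 - 2*I*√204787)/(1681467 - √6)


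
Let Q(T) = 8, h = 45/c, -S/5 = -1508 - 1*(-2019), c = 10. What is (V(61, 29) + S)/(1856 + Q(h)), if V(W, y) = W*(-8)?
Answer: -3043/1864 ≈ -1.6325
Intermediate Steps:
V(W, y) = -8*W
S = -2555 (S = -5*(-1508 - 1*(-2019)) = -5*(-1508 + 2019) = -5*511 = -2555)
h = 9/2 (h = 45/10 = 45*(1/10) = 9/2 ≈ 4.5000)
(V(61, 29) + S)/(1856 + Q(h)) = (-8*61 - 2555)/(1856 + 8) = (-488 - 2555)/1864 = -3043*1/1864 = -3043/1864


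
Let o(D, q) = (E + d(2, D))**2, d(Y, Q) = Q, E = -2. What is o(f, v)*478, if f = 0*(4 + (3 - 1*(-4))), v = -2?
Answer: 1912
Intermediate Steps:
f = 0 (f = 0*(4 + (3 + 4)) = 0*(4 + 7) = 0*11 = 0)
o(D, q) = (-2 + D)**2
o(f, v)*478 = (-2 + 0)**2*478 = (-2)**2*478 = 4*478 = 1912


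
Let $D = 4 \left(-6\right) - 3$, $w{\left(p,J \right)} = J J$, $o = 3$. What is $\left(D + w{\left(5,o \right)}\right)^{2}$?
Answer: $324$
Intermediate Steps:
$w{\left(p,J \right)} = J^{2}$
$D = -27$ ($D = -24 - 3 = -27$)
$\left(D + w{\left(5,o \right)}\right)^{2} = \left(-27 + 3^{2}\right)^{2} = \left(-27 + 9\right)^{2} = \left(-18\right)^{2} = 324$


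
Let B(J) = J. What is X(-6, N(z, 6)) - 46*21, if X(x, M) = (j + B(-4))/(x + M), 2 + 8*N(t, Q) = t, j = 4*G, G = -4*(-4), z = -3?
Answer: -51678/53 ≈ -975.06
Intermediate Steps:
G = 16
j = 64 (j = 4*16 = 64)
N(t, Q) = -1/4 + t/8
X(x, M) = 60/(M + x) (X(x, M) = (64 - 4)/(x + M) = 60/(M + x))
X(-6, N(z, 6)) - 46*21 = 60/((-1/4 + (1/8)*(-3)) - 6) - 46*21 = 60/((-1/4 - 3/8) - 6) - 966 = 60/(-5/8 - 6) - 966 = 60/(-53/8) - 966 = 60*(-8/53) - 966 = -480/53 - 966 = -51678/53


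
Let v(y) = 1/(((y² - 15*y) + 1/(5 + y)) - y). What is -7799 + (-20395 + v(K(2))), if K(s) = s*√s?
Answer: -318620441/11301 - 182*√2/11301 ≈ -28194.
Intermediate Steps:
K(s) = s^(3/2)
v(y) = 1/(y² + 1/(5 + y) - 16*y) (v(y) = 1/((y² + 1/(5 + y) - 15*y) - y) = 1/(y² + 1/(5 + y) - 16*y))
-7799 + (-20395 + v(K(2))) = -7799 + (-20395 + (5 + 2^(3/2))/(1 + (2^(3/2))³ - 160*√2 - 11*(2^(3/2))²)) = -7799 + (-20395 + (5 + 2*√2)/(1 + (2*√2)³ - 160*√2 - 11*(2*√2)²)) = -7799 + (-20395 + (5 + 2*√2)/(1 + 16*√2 - 160*√2 - 11*8)) = -7799 + (-20395 + (5 + 2*√2)/(1 + 16*√2 - 160*√2 - 88)) = -7799 + (-20395 + (5 + 2*√2)/(-87 - 144*√2)) = -28194 + (5 + 2*√2)/(-87 - 144*√2)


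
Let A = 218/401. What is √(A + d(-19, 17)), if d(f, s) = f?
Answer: I*√2967801/401 ≈ 4.2961*I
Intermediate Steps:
A = 218/401 (A = 218*(1/401) = 218/401 ≈ 0.54364)
√(A + d(-19, 17)) = √(218/401 - 19) = √(-7401/401) = I*√2967801/401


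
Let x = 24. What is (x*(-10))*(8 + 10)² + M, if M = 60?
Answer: -77700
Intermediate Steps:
(x*(-10))*(8 + 10)² + M = (24*(-10))*(8 + 10)² + 60 = -240*18² + 60 = -240*324 + 60 = -77760 + 60 = -77700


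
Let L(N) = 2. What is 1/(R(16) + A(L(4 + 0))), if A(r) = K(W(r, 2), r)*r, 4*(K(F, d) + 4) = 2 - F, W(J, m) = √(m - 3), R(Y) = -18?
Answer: -100/2501 + 2*I/2501 ≈ -0.039984 + 0.00079968*I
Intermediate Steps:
W(J, m) = √(-3 + m)
K(F, d) = -7/2 - F/4 (K(F, d) = -4 + (2 - F)/4 = -4 + (½ - F/4) = -7/2 - F/4)
A(r) = r*(-7/2 - I/4) (A(r) = (-7/2 - √(-3 + 2)/4)*r = (-7/2 - I/4)*r = r*(-7/2 - I/4))
1/(R(16) + A(L(4 + 0))) = 1/(-18 - ¼*2*(14 + I)) = 1/(-18 + (-7 - I/2)) = 1/(-25 - I/2) = 4*(-25 + I/2)/2501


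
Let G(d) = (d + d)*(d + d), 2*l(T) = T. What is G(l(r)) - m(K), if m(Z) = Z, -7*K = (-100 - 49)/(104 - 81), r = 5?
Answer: 3876/161 ≈ 24.075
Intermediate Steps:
K = 149/161 (K = -(-100 - 49)/(7*(104 - 81)) = -(-149)/(7*23) = -⅐*(-149/23) = 149/161 ≈ 0.92547)
l(T) = T/2
G(d) = 4*d² (G(d) = (2*d)*(2*d) = 4*d²)
G(l(r)) - m(K) = 4*((½)*5)² - 1*149/161 = 4*(5/2)² - 149/161 = 4*(25/4) - 149/161 = 25 - 149/161 = 3876/161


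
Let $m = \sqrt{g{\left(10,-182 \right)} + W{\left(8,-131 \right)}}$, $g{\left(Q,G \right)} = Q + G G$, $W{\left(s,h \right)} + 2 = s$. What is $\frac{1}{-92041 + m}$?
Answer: $- \frac{92041}{8471512541} - \frac{2 \sqrt{8285}}{8471512541} \approx -1.0886 \cdot 10^{-5}$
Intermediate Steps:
$W{\left(s,h \right)} = -2 + s$
$g{\left(Q,G \right)} = Q + G^{2}$
$m = 2 \sqrt{8285}$ ($m = \sqrt{\left(10 + \left(-182\right)^{2}\right) + \left(-2 + 8\right)} = \sqrt{\left(10 + 33124\right) + 6} = \sqrt{33134 + 6} = \sqrt{33140} = 2 \sqrt{8285} \approx 182.04$)
$\frac{1}{-92041 + m} = \frac{1}{-92041 + 2 \sqrt{8285}}$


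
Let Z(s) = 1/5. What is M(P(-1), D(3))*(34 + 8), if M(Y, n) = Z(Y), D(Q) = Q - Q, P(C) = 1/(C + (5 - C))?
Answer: 42/5 ≈ 8.4000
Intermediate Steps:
P(C) = ⅕ (P(C) = 1/5 = ⅕)
Z(s) = ⅕
D(Q) = 0
M(Y, n) = ⅕
M(P(-1), D(3))*(34 + 8) = (34 + 8)/5 = (⅕)*42 = 42/5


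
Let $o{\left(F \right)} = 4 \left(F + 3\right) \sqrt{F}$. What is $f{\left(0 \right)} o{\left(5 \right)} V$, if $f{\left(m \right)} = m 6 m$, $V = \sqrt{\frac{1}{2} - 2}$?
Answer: $0$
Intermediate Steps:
$V = \frac{i \sqrt{6}}{2}$ ($V = \sqrt{\frac{1}{2} - 2} = \sqrt{- \frac{3}{2}} = \frac{i \sqrt{6}}{2} \approx 1.2247 i$)
$f{\left(m \right)} = 6 m^{2}$ ($f{\left(m \right)} = 6 m m = 6 m^{2}$)
$o{\left(F \right)} = \sqrt{F} \left(12 + 4 F\right)$ ($o{\left(F \right)} = 4 \left(3 + F\right) \sqrt{F} = \left(12 + 4 F\right) \sqrt{F} = \sqrt{F} \left(12 + 4 F\right)$)
$f{\left(0 \right)} o{\left(5 \right)} V = 6 \cdot 0^{2} \cdot 4 \sqrt{5} \left(3 + 5\right) \frac{i \sqrt{6}}{2} = 6 \cdot 0 \cdot 4 \sqrt{5} \cdot 8 \frac{i \sqrt{6}}{2} = 0 \cdot 32 \sqrt{5} \frac{i \sqrt{6}}{2} = 0 \frac{i \sqrt{6}}{2} = 0$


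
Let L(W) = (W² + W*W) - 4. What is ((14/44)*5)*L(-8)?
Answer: 2170/11 ≈ 197.27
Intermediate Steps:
L(W) = -4 + 2*W² (L(W) = (W² + W²) - 4 = 2*W² - 4 = -4 + 2*W²)
((14/44)*5)*L(-8) = ((14/44)*5)*(-4 + 2*(-8)²) = ((14*(1/44))*5)*(-4 + 2*64) = ((7/22)*5)*(-4 + 128) = (35/22)*124 = 2170/11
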